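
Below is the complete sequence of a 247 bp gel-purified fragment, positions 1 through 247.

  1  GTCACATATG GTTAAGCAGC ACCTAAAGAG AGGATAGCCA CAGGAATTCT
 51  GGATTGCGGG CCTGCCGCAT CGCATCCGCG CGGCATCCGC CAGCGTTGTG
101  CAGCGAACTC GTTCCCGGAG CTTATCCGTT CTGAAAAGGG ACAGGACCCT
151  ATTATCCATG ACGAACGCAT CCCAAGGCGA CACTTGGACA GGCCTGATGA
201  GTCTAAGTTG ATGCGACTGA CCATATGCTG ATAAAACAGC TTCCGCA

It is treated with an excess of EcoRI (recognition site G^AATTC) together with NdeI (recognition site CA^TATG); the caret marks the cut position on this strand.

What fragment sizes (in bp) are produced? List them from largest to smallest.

The EcoRI site (GAATTC) starts at position 44.
EcoRI cuts after the first base of each site, so after position 44.
NdeI sites (CATATG) start at positions 5, 222.
NdeI cuts after base 2 of each site, so after positions 6, 223.
Combined cut positions: 6, 44, 223.
Linear molecule, 3 cuts → 4 fragments:
  1–6 → 6 bp
  7–44 → 38 bp
  45–223 → 179 bp
  224–247 → 24 bp
Sorted largest to smallest: 179, 38, 24, 6 bp.

179, 38, 24, 6 bp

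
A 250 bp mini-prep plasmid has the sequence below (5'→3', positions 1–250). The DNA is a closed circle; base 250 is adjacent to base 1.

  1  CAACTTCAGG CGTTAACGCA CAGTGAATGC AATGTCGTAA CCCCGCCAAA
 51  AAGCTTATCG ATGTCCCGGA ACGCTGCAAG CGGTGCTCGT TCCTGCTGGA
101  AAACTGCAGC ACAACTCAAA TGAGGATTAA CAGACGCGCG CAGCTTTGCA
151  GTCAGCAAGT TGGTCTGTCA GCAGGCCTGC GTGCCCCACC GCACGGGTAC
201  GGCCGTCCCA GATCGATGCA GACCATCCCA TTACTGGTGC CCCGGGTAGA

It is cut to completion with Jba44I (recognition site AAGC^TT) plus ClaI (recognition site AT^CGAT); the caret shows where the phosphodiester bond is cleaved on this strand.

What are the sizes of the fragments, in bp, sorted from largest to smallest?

The Jba44I site (AAGCTT) starts at position 51.
Jba44I cuts after base 4 of each site, so after position 54.
ClaI sites (ATCGAT) start at positions 57, 212.
ClaI cuts after base 2 of each site, so after positions 58, 213.
Combined cut positions: 54, 58, 213.
Circular molecule, 3 cuts → 3 fragments:
  55–58 → 4 bp
  59–213 → 155 bp
  214–250 then 1–54 → 37 + 54 = 91 bp
Sorted largest to smallest: 155, 91, 4 bp.

155, 91, 4 bp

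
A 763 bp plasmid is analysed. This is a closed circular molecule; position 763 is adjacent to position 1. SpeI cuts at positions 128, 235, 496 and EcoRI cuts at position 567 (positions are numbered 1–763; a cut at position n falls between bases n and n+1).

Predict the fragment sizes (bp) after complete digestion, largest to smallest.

Combined cut positions (sorted): 128, 235, 496, 567.
Circular molecule, 4 cuts → 4 fragments:
  235 − 128 = 107 bp
  496 − 235 = 261 bp
  567 − 496 = 71 bp
  wrap: 763 − 567 + 128 = 324 bp
Sorted largest to smallest: 324, 261, 107, 71 bp.

324, 261, 107, 71 bp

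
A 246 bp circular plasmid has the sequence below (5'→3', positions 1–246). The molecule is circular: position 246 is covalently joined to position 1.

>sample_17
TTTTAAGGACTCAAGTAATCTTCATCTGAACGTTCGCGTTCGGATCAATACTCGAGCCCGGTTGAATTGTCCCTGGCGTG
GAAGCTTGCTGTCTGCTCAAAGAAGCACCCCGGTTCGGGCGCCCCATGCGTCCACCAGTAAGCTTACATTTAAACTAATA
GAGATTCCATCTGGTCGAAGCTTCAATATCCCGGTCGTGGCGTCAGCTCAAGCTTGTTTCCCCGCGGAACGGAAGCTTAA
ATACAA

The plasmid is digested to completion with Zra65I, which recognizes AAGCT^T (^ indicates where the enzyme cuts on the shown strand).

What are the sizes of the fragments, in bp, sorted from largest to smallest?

Zra65I sites (AAGCTT) start at positions 82, 140, 178, 210, 233.
Zra65I cuts after base 5 of each site (before the last base), so after positions 86, 144, 182, 214, 237.
Circular molecule, 5 cuts → 5 fragments:
  87–144 → 58 bp
  145–182 → 38 bp
  183–214 → 32 bp
  215–237 → 23 bp
  238–246 then 1–86 → 9 + 86 = 95 bp
Sorted largest to smallest: 95, 58, 38, 32, 23 bp.

95, 58, 38, 32, 23 bp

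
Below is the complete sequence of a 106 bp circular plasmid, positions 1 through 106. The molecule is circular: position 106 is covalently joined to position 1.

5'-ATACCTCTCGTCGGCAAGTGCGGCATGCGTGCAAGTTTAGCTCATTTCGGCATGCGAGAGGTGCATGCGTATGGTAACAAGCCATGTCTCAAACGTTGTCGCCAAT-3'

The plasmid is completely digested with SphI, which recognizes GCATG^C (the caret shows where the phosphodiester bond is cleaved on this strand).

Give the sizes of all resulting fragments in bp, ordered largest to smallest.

SphI sites (GCATGC) start at positions 23, 50, 63.
SphI cuts after base 5 of each site (before the last base), so after positions 27, 54, 67.
Circular molecule, 3 cuts → 3 fragments:
  28–54 → 27 bp
  55–67 → 13 bp
  68–106 then 1–27 → 39 + 27 = 66 bp
Sorted largest to smallest: 66, 27, 13 bp.

66, 27, 13 bp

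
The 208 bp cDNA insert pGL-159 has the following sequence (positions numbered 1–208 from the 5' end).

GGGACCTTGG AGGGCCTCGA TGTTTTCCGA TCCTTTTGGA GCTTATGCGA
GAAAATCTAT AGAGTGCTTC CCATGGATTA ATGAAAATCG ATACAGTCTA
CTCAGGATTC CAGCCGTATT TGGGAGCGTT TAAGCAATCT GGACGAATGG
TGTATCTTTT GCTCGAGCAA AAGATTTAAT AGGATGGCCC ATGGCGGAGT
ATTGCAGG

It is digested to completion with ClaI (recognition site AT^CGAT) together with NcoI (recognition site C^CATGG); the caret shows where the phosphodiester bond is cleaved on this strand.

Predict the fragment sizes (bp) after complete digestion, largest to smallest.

101, 71, 19, 17 bp

The ClaI site (ATCGAT) starts at position 87.
ClaI cuts after base 2 of each site, so after position 88.
NcoI sites (CCATGG) start at positions 71, 189.
NcoI cuts after the first base of each site, so after positions 71, 189.
Combined cut positions: 71, 88, 189.
Linear molecule, 3 cuts → 4 fragments:
  1–71 → 71 bp
  72–88 → 17 bp
  89–189 → 101 bp
  190–208 → 19 bp
Sorted largest to smallest: 101, 71, 19, 17 bp.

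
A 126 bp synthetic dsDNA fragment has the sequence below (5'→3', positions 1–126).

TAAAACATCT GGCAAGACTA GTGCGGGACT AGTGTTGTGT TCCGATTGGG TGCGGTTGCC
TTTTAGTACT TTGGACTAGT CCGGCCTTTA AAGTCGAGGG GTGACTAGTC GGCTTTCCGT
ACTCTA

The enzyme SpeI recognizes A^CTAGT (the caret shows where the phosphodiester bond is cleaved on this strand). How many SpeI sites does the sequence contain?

ACTAGT occurs starting at positions 17, 28, 75, 104.
SpeI cuts at 4 sites.

4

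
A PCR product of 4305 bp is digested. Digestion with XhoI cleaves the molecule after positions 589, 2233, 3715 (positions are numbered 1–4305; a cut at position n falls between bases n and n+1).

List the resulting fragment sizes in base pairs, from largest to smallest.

1644, 1482, 590, 589 bp

Linear molecule, 3 cuts → 4 fragments:
  589 − 0 = 589 bp
  2233 − 589 = 1644 bp
  3715 − 2233 = 1482 bp
  4305 − 3715 = 590 bp
Sorted largest to smallest: 1644, 1482, 590, 589 bp.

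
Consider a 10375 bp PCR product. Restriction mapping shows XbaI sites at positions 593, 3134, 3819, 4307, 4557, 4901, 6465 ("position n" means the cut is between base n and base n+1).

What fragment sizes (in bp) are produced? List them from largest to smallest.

Linear molecule, 7 cuts → 8 fragments:
  593 − 0 = 593 bp
  3134 − 593 = 2541 bp
  3819 − 3134 = 685 bp
  4307 − 3819 = 488 bp
  4557 − 4307 = 250 bp
  4901 − 4557 = 344 bp
  6465 − 4901 = 1564 bp
  10375 − 6465 = 3910 bp
Sorted largest to smallest: 3910, 2541, 1564, 685, 593, 488, 344, 250 bp.

3910, 2541, 1564, 685, 593, 488, 344, 250 bp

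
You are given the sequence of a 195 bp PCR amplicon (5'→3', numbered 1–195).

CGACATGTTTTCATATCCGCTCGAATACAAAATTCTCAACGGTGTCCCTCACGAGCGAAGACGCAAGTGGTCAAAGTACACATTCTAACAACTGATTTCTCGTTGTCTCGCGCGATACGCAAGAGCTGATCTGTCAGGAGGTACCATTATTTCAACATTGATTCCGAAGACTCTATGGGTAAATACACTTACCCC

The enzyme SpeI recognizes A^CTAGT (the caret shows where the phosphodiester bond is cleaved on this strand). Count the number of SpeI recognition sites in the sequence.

0

No occurrence of ACTAGT is present in the sequence.
SpeI does not cut: 0 sites.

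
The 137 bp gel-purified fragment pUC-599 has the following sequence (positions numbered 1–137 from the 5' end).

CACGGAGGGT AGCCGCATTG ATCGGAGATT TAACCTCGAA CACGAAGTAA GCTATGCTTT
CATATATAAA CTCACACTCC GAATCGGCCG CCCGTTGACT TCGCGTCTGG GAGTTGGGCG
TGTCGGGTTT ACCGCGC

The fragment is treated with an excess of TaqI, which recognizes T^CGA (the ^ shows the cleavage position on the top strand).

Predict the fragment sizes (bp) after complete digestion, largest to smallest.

The TaqI site (TCGA) starts at position 36.
TaqI cuts after the first base of each site, so after position 36.
Linear molecule, 1 cut → 2 fragments:
  1–36 → 36 bp
  37–137 → 101 bp
Sorted largest to smallest: 101, 36 bp.

101, 36 bp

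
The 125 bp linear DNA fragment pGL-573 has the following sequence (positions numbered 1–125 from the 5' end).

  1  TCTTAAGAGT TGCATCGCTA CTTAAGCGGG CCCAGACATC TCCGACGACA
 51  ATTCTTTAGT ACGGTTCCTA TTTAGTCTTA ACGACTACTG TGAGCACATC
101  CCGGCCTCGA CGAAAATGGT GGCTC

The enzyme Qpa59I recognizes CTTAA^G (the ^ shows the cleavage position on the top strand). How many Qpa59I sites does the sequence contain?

2

CTTAAG occurs starting at positions 2, 21.
Qpa59I cuts at 2 sites.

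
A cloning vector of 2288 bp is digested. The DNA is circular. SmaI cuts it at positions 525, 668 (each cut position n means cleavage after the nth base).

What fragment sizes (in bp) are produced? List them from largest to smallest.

2145, 143 bp

Circular molecule, 2 cuts → 2 fragments:
  668 − 525 = 143 bp
  wrap: 2288 − 668 + 525 = 2145 bp
Sorted largest to smallest: 2145, 143 bp.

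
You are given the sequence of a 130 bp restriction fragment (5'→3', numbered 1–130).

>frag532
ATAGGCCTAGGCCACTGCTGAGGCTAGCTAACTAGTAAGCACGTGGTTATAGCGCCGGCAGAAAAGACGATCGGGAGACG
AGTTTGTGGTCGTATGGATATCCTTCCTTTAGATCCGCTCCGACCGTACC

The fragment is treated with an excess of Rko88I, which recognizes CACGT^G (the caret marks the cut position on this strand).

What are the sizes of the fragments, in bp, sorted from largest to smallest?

86, 44 bp

The Rko88I site (CACGTG) starts at position 40.
Rko88I cuts after base 5 of each site (before the last base), so after position 44.
Linear molecule, 1 cut → 2 fragments:
  1–44 → 44 bp
  45–130 → 86 bp
Sorted largest to smallest: 86, 44 bp.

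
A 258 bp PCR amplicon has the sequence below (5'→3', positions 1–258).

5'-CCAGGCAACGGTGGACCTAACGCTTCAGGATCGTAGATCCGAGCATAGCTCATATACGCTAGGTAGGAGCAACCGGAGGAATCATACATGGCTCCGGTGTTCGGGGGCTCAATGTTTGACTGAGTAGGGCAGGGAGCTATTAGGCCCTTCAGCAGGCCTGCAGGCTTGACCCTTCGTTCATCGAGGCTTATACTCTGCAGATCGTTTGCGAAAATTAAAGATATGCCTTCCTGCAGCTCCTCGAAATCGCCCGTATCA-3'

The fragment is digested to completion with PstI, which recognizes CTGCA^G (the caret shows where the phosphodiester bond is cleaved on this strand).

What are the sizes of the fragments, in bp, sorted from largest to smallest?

PstI sites (CTGCAG) start at positions 158, 195, 231.
PstI cuts after base 5 of each site (before the last base), so after positions 162, 199, 235.
Linear molecule, 3 cuts → 4 fragments:
  1–162 → 162 bp
  163–199 → 37 bp
  200–235 → 36 bp
  236–258 → 23 bp
Sorted largest to smallest: 162, 37, 36, 23 bp.

162, 37, 36, 23 bp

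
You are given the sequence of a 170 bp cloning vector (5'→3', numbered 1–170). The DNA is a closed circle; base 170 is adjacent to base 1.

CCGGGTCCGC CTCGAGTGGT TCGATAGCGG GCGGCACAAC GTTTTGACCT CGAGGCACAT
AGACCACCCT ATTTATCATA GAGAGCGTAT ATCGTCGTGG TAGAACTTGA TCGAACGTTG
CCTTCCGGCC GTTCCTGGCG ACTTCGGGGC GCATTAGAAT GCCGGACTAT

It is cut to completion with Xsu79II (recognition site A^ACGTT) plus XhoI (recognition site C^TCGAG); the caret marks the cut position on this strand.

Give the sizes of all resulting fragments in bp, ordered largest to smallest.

Xsu79II sites (AACGTT) start at positions 38, 114.
Xsu79II cuts after the first base of each site, so after positions 38, 114.
XhoI sites (CTCGAG) start at positions 11, 49.
XhoI cuts after the first base of each site, so after positions 11, 49.
Combined cut positions: 11, 38, 49, 114.
Circular molecule, 4 cuts → 4 fragments:
  12–38 → 27 bp
  39–49 → 11 bp
  50–114 → 65 bp
  115–170 then 1–11 → 56 + 11 = 67 bp
Sorted largest to smallest: 67, 65, 27, 11 bp.

67, 65, 27, 11 bp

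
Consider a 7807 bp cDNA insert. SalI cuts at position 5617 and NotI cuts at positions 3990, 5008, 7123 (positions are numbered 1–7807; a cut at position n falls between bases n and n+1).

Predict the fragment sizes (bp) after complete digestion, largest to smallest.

3990, 1506, 1018, 684, 609 bp

Combined cut positions (sorted): 3990, 5008, 5617, 7123.
Linear molecule, 4 cuts → 5 fragments:
  3990 − 0 = 3990 bp
  5008 − 3990 = 1018 bp
  5617 − 5008 = 609 bp
  7123 − 5617 = 1506 bp
  7807 − 7123 = 684 bp
Sorted largest to smallest: 3990, 1506, 1018, 684, 609 bp.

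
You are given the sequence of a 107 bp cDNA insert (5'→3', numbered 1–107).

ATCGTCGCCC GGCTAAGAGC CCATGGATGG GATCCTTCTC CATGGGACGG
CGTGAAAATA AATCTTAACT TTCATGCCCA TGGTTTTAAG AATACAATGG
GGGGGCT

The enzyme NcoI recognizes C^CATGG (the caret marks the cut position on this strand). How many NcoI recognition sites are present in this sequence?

3

CCATGG occurs starting at positions 21, 40, 78.
NcoI cuts at 3 sites.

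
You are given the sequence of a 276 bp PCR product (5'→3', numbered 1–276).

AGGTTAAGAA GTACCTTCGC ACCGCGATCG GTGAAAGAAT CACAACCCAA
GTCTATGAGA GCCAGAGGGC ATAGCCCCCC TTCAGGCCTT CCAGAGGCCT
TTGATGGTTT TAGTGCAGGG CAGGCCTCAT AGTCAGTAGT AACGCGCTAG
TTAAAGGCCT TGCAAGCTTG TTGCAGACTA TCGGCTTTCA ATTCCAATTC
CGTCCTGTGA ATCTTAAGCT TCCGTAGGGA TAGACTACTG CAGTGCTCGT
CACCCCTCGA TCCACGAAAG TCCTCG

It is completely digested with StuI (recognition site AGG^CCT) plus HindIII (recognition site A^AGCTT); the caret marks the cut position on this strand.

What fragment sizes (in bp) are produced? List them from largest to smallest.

86, 60, 52, 33, 27, 11, 7 bp

StuI sites (AGGCCT) start at positions 84, 95, 122, 155.
StuI cuts after base 3 of each site, so after positions 86, 97, 124, 157.
HindIII sites (AAGCTT) start at positions 164, 216.
HindIII cuts after the first base of each site, so after positions 164, 216.
Combined cut positions: 86, 97, 124, 157, 164, 216.
Linear molecule, 6 cuts → 7 fragments:
  1–86 → 86 bp
  87–97 → 11 bp
  98–124 → 27 bp
  125–157 → 33 bp
  158–164 → 7 bp
  165–216 → 52 bp
  217–276 → 60 bp
Sorted largest to smallest: 86, 60, 52, 33, 27, 11, 7 bp.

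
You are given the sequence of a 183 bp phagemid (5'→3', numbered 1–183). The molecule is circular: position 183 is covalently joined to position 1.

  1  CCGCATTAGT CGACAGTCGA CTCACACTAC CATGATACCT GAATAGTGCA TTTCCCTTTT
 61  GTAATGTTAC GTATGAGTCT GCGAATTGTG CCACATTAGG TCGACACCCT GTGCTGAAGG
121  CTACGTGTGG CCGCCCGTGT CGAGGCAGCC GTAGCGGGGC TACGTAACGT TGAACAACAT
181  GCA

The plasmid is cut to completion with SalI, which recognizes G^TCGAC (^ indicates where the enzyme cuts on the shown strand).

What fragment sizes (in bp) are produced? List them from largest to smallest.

SalI sites (GTCGAC) start at positions 9, 16, 100.
SalI cuts after the first base of each site, so after positions 9, 16, 100.
Circular molecule, 3 cuts → 3 fragments:
  10–16 → 7 bp
  17–100 → 84 bp
  101–183 then 1–9 → 83 + 9 = 92 bp
Sorted largest to smallest: 92, 84, 7 bp.

92, 84, 7 bp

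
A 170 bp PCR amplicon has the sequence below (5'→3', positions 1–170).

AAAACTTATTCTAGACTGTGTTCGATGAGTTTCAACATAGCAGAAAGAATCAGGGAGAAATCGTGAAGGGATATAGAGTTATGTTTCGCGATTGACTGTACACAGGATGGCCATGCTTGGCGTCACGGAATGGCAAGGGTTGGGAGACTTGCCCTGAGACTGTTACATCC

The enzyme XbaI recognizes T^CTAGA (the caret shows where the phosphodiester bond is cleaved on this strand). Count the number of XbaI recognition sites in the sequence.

TCTAGA occurs starting at position 10.
XbaI cuts at 1 site.

1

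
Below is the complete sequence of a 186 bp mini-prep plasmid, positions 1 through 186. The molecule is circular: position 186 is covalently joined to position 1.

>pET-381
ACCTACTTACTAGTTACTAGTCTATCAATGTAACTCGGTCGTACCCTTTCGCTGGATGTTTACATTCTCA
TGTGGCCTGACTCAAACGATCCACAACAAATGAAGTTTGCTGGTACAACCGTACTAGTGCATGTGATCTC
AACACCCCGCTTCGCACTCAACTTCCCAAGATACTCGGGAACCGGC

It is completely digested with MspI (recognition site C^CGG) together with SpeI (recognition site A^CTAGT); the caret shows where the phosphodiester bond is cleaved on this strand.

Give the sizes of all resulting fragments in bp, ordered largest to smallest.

The MspI site (CCGG) starts at position 182.
MspI cuts after the first base of each site, so after position 182.
SpeI sites (ACTAGT) start at positions 9, 16, 123.
SpeI cuts after the first base of each site, so after positions 9, 16, 123.
Combined cut positions: 9, 16, 123, 182.
Circular molecule, 4 cuts → 4 fragments:
  10–16 → 7 bp
  17–123 → 107 bp
  124–182 → 59 bp
  183–186 then 1–9 → 4 + 9 = 13 bp
Sorted largest to smallest: 107, 59, 13, 7 bp.

107, 59, 13, 7 bp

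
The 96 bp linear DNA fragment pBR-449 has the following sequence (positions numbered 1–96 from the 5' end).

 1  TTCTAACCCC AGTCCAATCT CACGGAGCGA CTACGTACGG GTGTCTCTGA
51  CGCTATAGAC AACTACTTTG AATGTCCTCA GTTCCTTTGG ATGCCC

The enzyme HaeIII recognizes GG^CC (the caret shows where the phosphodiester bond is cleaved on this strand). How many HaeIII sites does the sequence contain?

No occurrence of GGCC is present in the sequence.
HaeIII does not cut: 0 sites.

0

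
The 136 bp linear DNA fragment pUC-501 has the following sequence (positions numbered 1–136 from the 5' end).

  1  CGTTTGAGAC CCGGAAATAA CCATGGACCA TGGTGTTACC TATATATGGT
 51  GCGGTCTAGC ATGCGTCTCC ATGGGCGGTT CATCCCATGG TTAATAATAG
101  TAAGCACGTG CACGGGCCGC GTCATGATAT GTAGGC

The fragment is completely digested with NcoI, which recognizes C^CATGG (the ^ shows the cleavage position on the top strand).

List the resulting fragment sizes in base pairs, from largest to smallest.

51, 41, 21, 16, 7 bp

NcoI sites (CCATGG) start at positions 21, 28, 69, 85.
NcoI cuts after the first base of each site, so after positions 21, 28, 69, 85.
Linear molecule, 4 cuts → 5 fragments:
  1–21 → 21 bp
  22–28 → 7 bp
  29–69 → 41 bp
  70–85 → 16 bp
  86–136 → 51 bp
Sorted largest to smallest: 51, 41, 21, 16, 7 bp.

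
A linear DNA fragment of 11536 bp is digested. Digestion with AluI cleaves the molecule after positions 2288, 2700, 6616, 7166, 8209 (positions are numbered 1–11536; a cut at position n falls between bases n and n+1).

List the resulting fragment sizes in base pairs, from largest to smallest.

Linear molecule, 5 cuts → 6 fragments:
  2288 − 0 = 2288 bp
  2700 − 2288 = 412 bp
  6616 − 2700 = 3916 bp
  7166 − 6616 = 550 bp
  8209 − 7166 = 1043 bp
  11536 − 8209 = 3327 bp
Sorted largest to smallest: 3916, 3327, 2288, 1043, 550, 412 bp.

3916, 3327, 2288, 1043, 550, 412 bp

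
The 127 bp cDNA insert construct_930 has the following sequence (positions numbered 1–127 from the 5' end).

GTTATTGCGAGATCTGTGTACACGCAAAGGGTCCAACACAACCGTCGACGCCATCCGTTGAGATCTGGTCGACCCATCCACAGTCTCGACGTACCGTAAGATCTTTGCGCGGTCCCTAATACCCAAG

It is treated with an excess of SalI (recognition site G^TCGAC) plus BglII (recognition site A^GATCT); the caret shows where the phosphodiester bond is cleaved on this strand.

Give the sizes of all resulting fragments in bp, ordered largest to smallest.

SalI sites (GTCGAC) start at positions 44, 68.
SalI cuts after the first base of each site, so after positions 44, 68.
BglII sites (AGATCT) start at positions 10, 61, 99.
BglII cuts after the first base of each site, so after positions 10, 61, 99.
Combined cut positions: 10, 44, 61, 68, 99.
Linear molecule, 5 cuts → 6 fragments:
  1–10 → 10 bp
  11–44 → 34 bp
  45–61 → 17 bp
  62–68 → 7 bp
  69–99 → 31 bp
  100–127 → 28 bp
Sorted largest to smallest: 34, 31, 28, 17, 10, 7 bp.

34, 31, 28, 17, 10, 7 bp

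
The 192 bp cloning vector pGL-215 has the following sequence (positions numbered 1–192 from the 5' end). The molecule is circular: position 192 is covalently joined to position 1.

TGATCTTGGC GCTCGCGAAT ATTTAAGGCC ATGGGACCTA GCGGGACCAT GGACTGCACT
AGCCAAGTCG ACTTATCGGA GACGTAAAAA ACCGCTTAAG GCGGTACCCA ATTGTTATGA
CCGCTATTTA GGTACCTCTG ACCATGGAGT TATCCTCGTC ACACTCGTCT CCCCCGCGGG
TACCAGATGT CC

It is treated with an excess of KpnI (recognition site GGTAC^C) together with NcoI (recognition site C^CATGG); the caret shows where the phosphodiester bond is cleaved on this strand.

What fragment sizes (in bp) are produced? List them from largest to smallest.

60, 41, 38, 28, 18, 7 bp

KpnI sites (GGTACC) start at positions 103, 131, 179.
KpnI cuts after base 5 of each site (before the last base), so after positions 107, 135, 183.
NcoI sites (CCATGG) start at positions 29, 47, 142.
NcoI cuts after the first base of each site, so after positions 29, 47, 142.
Combined cut positions: 29, 47, 107, 135, 142, 183.
Circular molecule, 6 cuts → 6 fragments:
  30–47 → 18 bp
  48–107 → 60 bp
  108–135 → 28 bp
  136–142 → 7 bp
  143–183 → 41 bp
  184–192 then 1–29 → 9 + 29 = 38 bp
Sorted largest to smallest: 60, 41, 38, 28, 18, 7 bp.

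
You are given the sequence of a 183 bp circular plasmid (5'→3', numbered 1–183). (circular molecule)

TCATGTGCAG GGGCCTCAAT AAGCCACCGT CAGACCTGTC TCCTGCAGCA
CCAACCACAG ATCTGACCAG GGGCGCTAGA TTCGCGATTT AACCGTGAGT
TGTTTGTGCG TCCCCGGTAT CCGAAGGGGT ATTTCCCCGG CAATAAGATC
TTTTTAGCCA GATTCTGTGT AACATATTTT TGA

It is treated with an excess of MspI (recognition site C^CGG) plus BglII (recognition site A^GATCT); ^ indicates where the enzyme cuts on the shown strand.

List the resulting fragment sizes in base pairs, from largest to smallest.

96, 55, 23, 9 bp

MspI sites (CCGG) start at positions 114, 137.
MspI cuts after the first base of each site, so after positions 114, 137.
BglII sites (AGATCT) start at positions 59, 146.
BglII cuts after the first base of each site, so after positions 59, 146.
Combined cut positions: 59, 114, 137, 146.
Circular molecule, 4 cuts → 4 fragments:
  60–114 → 55 bp
  115–137 → 23 bp
  138–146 → 9 bp
  147–183 then 1–59 → 37 + 59 = 96 bp
Sorted largest to smallest: 96, 55, 23, 9 bp.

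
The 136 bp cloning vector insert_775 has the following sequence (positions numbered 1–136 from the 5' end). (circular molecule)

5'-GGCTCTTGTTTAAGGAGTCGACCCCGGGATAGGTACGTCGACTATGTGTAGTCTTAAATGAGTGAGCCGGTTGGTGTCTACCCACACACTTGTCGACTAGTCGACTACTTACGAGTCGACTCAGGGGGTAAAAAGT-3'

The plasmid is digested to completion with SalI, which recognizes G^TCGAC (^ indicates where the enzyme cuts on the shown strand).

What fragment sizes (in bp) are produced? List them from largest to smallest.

55, 38, 20, 15, 8 bp

SalI sites (GTCGAC) start at positions 17, 37, 92, 100, 115.
SalI cuts after the first base of each site, so after positions 17, 37, 92, 100, 115.
Circular molecule, 5 cuts → 5 fragments:
  18–37 → 20 bp
  38–92 → 55 bp
  93–100 → 8 bp
  101–115 → 15 bp
  116–136 then 1–17 → 21 + 17 = 38 bp
Sorted largest to smallest: 55, 38, 20, 15, 8 bp.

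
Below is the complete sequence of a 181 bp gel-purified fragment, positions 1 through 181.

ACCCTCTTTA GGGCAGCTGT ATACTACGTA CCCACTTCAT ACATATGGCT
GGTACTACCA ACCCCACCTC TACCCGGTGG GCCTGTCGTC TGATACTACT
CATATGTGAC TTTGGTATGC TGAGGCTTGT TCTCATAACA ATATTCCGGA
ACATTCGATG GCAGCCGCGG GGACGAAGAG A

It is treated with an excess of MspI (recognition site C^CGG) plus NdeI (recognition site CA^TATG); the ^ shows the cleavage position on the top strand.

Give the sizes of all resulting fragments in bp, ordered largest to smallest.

44, 43, 35, 31, 28 bp

MspI sites (CCGG) start at positions 74, 146.
MspI cuts after the first base of each site, so after positions 74, 146.
NdeI sites (CATATG) start at positions 42, 101.
NdeI cuts after base 2 of each site, so after positions 43, 102.
Combined cut positions: 43, 74, 102, 146.
Linear molecule, 4 cuts → 5 fragments:
  1–43 → 43 bp
  44–74 → 31 bp
  75–102 → 28 bp
  103–146 → 44 bp
  147–181 → 35 bp
Sorted largest to smallest: 44, 43, 35, 31, 28 bp.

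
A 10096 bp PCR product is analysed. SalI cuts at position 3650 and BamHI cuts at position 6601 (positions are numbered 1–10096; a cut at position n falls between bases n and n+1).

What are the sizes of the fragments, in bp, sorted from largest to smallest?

Combined cut positions (sorted): 3650, 6601.
Linear molecule, 2 cuts → 3 fragments:
  3650 − 0 = 3650 bp
  6601 − 3650 = 2951 bp
  10096 − 6601 = 3495 bp
Sorted largest to smallest: 3650, 3495, 2951 bp.

3650, 3495, 2951 bp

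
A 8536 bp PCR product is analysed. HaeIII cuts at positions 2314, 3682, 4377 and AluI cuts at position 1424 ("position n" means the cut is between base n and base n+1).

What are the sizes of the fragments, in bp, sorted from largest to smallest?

4159, 1424, 1368, 890, 695 bp

Combined cut positions (sorted): 1424, 2314, 3682, 4377.
Linear molecule, 4 cuts → 5 fragments:
  1424 − 0 = 1424 bp
  2314 − 1424 = 890 bp
  3682 − 2314 = 1368 bp
  4377 − 3682 = 695 bp
  8536 − 4377 = 4159 bp
Sorted largest to smallest: 4159, 1424, 1368, 890, 695 bp.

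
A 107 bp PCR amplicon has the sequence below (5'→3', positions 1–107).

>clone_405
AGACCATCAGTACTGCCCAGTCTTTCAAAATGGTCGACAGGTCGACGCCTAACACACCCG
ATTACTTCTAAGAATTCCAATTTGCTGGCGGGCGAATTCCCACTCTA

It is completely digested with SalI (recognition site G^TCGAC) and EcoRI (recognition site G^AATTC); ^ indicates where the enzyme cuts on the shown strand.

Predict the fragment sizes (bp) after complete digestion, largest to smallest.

SalI sites (GTCGAC) start at positions 33, 41.
SalI cuts after the first base of each site, so after positions 33, 41.
EcoRI sites (GAATTC) start at positions 72, 94.
EcoRI cuts after the first base of each site, so after positions 72, 94.
Combined cut positions: 33, 41, 72, 94.
Linear molecule, 4 cuts → 5 fragments:
  1–33 → 33 bp
  34–41 → 8 bp
  42–72 → 31 bp
  73–94 → 22 bp
  95–107 → 13 bp
Sorted largest to smallest: 33, 31, 22, 13, 8 bp.

33, 31, 22, 13, 8 bp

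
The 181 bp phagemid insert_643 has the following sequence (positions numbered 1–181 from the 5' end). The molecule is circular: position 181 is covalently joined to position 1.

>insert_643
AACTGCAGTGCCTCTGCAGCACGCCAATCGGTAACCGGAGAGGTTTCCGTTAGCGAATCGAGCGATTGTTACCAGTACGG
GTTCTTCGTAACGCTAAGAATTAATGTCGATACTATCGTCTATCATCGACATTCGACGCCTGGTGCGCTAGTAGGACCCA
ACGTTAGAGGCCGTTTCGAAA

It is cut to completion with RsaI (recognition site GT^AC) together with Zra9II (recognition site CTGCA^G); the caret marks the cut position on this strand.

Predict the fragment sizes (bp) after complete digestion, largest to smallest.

112, 58, 11 bp

The RsaI site (GTAC) starts at position 75.
RsaI cuts after base 2 of each site, so after position 76.
Zra9II sites (CTGCAG) start at positions 3, 14.
Zra9II cuts after base 5 of each site (before the last base), so after positions 7, 18.
Combined cut positions: 7, 18, 76.
Circular molecule, 3 cuts → 3 fragments:
  8–18 → 11 bp
  19–76 → 58 bp
  77–181 then 1–7 → 105 + 7 = 112 bp
Sorted largest to smallest: 112, 58, 11 bp.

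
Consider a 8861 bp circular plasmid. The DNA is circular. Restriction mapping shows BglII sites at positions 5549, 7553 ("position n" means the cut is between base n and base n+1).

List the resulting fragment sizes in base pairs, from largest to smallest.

Circular molecule, 2 cuts → 2 fragments:
  7553 − 5549 = 2004 bp
  wrap: 8861 − 7553 + 5549 = 6857 bp
Sorted largest to smallest: 6857, 2004 bp.

6857, 2004 bp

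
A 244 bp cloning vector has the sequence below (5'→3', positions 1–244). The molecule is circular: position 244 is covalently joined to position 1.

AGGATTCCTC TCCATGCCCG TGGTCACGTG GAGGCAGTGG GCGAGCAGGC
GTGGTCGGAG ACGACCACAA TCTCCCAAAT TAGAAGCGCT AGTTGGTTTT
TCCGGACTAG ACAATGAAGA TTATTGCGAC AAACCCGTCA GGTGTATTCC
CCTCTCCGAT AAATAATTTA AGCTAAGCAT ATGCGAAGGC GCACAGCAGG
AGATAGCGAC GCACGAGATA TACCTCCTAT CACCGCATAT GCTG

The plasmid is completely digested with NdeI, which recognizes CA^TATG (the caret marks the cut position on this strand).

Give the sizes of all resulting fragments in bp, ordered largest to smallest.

NdeI sites (CATATG) start at positions 178, 236.
NdeI cuts after base 2 of each site, so after positions 179, 237.
Circular molecule, 2 cuts → 2 fragments:
  180–237 → 58 bp
  238–244 then 1–179 → 7 + 179 = 186 bp
Sorted largest to smallest: 186, 58 bp.

186, 58 bp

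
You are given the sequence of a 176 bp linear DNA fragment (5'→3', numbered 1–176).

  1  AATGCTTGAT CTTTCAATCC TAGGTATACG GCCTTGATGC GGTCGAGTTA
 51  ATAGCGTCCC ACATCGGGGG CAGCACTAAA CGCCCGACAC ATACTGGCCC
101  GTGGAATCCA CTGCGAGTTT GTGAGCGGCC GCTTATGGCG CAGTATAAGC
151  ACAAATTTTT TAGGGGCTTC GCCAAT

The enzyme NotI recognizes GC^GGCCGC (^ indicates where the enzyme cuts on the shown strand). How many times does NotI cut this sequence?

GCGGCCGC occurs starting at position 125.
NotI cuts at 1 site.

1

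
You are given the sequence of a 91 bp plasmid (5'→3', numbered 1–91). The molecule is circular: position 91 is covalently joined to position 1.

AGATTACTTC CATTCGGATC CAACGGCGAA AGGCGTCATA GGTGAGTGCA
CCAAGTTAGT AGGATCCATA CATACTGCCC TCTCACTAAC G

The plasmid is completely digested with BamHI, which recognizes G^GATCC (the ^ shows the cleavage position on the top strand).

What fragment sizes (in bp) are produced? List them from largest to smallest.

BamHI sites (GGATCC) start at positions 16, 62.
BamHI cuts after the first base of each site, so after positions 16, 62.
Circular molecule, 2 cuts → 2 fragments:
  17–62 → 46 bp
  63–91 then 1–16 → 29 + 16 = 45 bp
Sorted largest to smallest: 46, 45 bp.

46, 45 bp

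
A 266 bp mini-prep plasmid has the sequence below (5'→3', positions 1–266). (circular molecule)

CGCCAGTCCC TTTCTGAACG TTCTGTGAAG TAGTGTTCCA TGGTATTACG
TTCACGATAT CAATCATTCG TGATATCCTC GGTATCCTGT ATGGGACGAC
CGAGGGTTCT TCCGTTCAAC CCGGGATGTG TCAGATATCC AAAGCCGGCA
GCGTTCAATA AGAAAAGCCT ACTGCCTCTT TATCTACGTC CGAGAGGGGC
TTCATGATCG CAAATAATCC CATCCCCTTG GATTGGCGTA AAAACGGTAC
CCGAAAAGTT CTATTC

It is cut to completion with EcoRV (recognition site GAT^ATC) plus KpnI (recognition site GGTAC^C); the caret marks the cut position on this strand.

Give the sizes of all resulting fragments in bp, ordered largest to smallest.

EcoRV sites (GATATC) start at positions 56, 72, 134.
EcoRV cuts after base 3 of each site, so after positions 58, 74, 136.
The KpnI site (GGTACC) starts at position 246.
KpnI cuts after base 5 of each site (before the last base), so after position 250.
Combined cut positions: 58, 74, 136, 250.
Circular molecule, 4 cuts → 4 fragments:
  59–74 → 16 bp
  75–136 → 62 bp
  137–250 → 114 bp
  251–266 then 1–58 → 16 + 58 = 74 bp
Sorted largest to smallest: 114, 74, 62, 16 bp.

114, 74, 62, 16 bp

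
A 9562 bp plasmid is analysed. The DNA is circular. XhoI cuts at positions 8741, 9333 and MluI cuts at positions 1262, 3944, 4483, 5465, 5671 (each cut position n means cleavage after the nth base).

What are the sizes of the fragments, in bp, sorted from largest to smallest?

3070, 2682, 1491, 982, 592, 539, 206 bp

Combined cut positions (sorted): 1262, 3944, 4483, 5465, 5671, 8741, 9333.
Circular molecule, 7 cuts → 7 fragments:
  3944 − 1262 = 2682 bp
  4483 − 3944 = 539 bp
  5465 − 4483 = 982 bp
  5671 − 5465 = 206 bp
  8741 − 5671 = 3070 bp
  9333 − 8741 = 592 bp
  wrap: 9562 − 9333 + 1262 = 1491 bp
Sorted largest to smallest: 3070, 2682, 1491, 982, 592, 539, 206 bp.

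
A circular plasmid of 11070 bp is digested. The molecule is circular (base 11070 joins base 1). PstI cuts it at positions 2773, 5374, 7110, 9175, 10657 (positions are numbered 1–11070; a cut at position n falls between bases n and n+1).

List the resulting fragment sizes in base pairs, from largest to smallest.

Circular molecule, 5 cuts → 5 fragments:
  5374 − 2773 = 2601 bp
  7110 − 5374 = 1736 bp
  9175 − 7110 = 2065 bp
  10657 − 9175 = 1482 bp
  wrap: 11070 − 10657 + 2773 = 3186 bp
Sorted largest to smallest: 3186, 2601, 2065, 1736, 1482 bp.

3186, 2601, 2065, 1736, 1482 bp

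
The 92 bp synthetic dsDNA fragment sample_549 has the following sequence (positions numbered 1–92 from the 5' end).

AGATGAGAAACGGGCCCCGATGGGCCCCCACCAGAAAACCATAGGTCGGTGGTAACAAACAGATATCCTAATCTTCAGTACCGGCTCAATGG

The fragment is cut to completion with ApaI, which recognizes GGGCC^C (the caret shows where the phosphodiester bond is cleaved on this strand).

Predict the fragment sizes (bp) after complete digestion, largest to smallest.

66, 16, 10 bp

ApaI sites (GGGCCC) start at positions 12, 22.
ApaI cuts after base 5 of each site (before the last base), so after positions 16, 26.
Linear molecule, 2 cuts → 3 fragments:
  1–16 → 16 bp
  17–26 → 10 bp
  27–92 → 66 bp
Sorted largest to smallest: 66, 16, 10 bp.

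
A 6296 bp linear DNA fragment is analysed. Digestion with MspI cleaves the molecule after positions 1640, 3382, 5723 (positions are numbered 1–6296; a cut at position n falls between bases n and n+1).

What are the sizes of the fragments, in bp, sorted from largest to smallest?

2341, 1742, 1640, 573 bp

Linear molecule, 3 cuts → 4 fragments:
  1640 − 0 = 1640 bp
  3382 − 1640 = 1742 bp
  5723 − 3382 = 2341 bp
  6296 − 5723 = 573 bp
Sorted largest to smallest: 2341, 1742, 1640, 573 bp.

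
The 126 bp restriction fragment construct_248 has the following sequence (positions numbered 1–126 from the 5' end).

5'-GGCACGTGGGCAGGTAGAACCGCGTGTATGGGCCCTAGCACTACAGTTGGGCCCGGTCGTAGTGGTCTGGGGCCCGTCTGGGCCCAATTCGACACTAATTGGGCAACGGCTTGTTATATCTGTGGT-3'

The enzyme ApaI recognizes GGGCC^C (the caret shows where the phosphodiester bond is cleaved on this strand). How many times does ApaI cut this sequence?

GGGCCC occurs starting at positions 30, 49, 70, 80.
ApaI cuts at 4 sites.

4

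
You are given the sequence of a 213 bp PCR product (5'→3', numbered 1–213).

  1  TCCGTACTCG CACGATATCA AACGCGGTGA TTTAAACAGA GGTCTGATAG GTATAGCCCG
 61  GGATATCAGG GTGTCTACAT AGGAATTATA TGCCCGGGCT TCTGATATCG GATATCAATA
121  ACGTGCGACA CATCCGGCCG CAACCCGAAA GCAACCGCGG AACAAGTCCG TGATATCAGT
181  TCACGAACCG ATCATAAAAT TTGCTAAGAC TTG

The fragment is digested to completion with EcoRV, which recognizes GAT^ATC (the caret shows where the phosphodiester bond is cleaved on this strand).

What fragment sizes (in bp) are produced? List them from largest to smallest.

EcoRV sites (GATATC) start at positions 14, 62, 104, 111, 172.
EcoRV cuts after base 3 of each site, so after positions 16, 64, 106, 113, 174.
Linear molecule, 5 cuts → 6 fragments:
  1–16 → 16 bp
  17–64 → 48 bp
  65–106 → 42 bp
  107–113 → 7 bp
  114–174 → 61 bp
  175–213 → 39 bp
Sorted largest to smallest: 61, 48, 42, 39, 16, 7 bp.

61, 48, 42, 39, 16, 7 bp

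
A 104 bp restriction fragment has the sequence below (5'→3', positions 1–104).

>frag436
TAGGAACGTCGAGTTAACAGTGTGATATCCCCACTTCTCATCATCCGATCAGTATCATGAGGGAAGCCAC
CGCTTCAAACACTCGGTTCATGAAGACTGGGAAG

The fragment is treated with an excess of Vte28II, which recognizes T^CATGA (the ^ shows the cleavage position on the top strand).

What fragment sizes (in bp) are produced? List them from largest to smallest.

55, 33, 16 bp

Vte28II sites (TCATGA) start at positions 55, 88.
Vte28II cuts after the first base of each site, so after positions 55, 88.
Linear molecule, 2 cuts → 3 fragments:
  1–55 → 55 bp
  56–88 → 33 bp
  89–104 → 16 bp
Sorted largest to smallest: 55, 33, 16 bp.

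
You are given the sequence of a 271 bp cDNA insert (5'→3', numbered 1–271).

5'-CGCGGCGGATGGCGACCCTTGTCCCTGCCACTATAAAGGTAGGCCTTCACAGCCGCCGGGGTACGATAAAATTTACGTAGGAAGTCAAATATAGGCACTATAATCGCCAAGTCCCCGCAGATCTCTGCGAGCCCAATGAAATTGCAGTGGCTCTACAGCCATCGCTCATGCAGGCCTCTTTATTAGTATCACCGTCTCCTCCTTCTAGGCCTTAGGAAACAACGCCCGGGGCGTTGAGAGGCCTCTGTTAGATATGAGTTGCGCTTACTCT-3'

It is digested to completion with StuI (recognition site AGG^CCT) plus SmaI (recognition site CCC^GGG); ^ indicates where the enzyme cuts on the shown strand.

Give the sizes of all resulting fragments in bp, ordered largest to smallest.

StuI sites (AGGCCT) start at positions 41, 172, 207, 239.
StuI cuts after base 3 of each site, so after positions 43, 174, 209, 241.
The SmaI site (CCCGGG) starts at position 225.
SmaI cuts after base 3 of each site, so after position 227.
Combined cut positions: 43, 174, 209, 227, 241.
Linear molecule, 5 cuts → 6 fragments:
  1–43 → 43 bp
  44–174 → 131 bp
  175–209 → 35 bp
  210–227 → 18 bp
  228–241 → 14 bp
  242–271 → 30 bp
Sorted largest to smallest: 131, 43, 35, 30, 18, 14 bp.

131, 43, 35, 30, 18, 14 bp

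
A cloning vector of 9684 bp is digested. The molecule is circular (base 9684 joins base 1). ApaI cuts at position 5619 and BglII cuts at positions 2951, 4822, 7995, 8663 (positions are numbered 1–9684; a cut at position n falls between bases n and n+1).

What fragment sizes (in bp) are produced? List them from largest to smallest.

3972, 2376, 1871, 797, 668 bp

Combined cut positions (sorted): 2951, 4822, 5619, 7995, 8663.
Circular molecule, 5 cuts → 5 fragments:
  4822 − 2951 = 1871 bp
  5619 − 4822 = 797 bp
  7995 − 5619 = 2376 bp
  8663 − 7995 = 668 bp
  wrap: 9684 − 8663 + 2951 = 3972 bp
Sorted largest to smallest: 3972, 2376, 1871, 797, 668 bp.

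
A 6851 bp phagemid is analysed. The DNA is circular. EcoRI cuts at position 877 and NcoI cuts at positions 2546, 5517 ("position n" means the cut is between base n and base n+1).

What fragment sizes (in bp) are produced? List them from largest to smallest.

Combined cut positions (sorted): 877, 2546, 5517.
Circular molecule, 3 cuts → 3 fragments:
  2546 − 877 = 1669 bp
  5517 − 2546 = 2971 bp
  wrap: 6851 − 5517 + 877 = 2211 bp
Sorted largest to smallest: 2971, 2211, 1669 bp.

2971, 2211, 1669 bp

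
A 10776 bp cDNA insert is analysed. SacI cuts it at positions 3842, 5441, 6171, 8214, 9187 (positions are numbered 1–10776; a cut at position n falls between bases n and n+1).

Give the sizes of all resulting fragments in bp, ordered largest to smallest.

3842, 2043, 1599, 1589, 973, 730 bp

Linear molecule, 5 cuts → 6 fragments:
  3842 − 0 = 3842 bp
  5441 − 3842 = 1599 bp
  6171 − 5441 = 730 bp
  8214 − 6171 = 2043 bp
  9187 − 8214 = 973 bp
  10776 − 9187 = 1589 bp
Sorted largest to smallest: 3842, 2043, 1599, 1589, 973, 730 bp.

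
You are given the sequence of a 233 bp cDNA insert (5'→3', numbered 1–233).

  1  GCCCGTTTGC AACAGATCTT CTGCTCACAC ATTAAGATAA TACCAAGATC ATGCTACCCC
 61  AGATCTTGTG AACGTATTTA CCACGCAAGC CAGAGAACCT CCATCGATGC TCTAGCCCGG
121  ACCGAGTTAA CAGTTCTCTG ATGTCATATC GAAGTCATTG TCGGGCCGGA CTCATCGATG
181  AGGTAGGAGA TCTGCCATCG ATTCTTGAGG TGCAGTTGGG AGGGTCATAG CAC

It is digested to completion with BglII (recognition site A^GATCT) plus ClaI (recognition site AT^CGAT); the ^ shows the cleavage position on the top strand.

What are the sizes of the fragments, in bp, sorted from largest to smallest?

BglII sites (AGATCT) start at positions 14, 61, 188.
BglII cuts after the first base of each site, so after positions 14, 61, 188.
ClaI sites (ATCGAT) start at positions 103, 174, 197.
ClaI cuts after base 2 of each site, so after positions 104, 175, 198.
Combined cut positions: 14, 61, 104, 175, 188, 198.
Linear molecule, 6 cuts → 7 fragments:
  1–14 → 14 bp
  15–61 → 47 bp
  62–104 → 43 bp
  105–175 → 71 bp
  176–188 → 13 bp
  189–198 → 10 bp
  199–233 → 35 bp
Sorted largest to smallest: 71, 47, 43, 35, 14, 13, 10 bp.

71, 47, 43, 35, 14, 13, 10 bp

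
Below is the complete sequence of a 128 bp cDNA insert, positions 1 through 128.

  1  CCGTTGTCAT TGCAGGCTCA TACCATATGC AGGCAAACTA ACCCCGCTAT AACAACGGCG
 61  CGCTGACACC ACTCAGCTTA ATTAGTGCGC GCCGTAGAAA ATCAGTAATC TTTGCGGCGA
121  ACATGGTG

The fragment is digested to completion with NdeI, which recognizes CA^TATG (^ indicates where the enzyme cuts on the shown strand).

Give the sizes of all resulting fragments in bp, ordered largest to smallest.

The NdeI site (CATATG) starts at position 24.
NdeI cuts after base 2 of each site, so after position 25.
Linear molecule, 1 cut → 2 fragments:
  1–25 → 25 bp
  26–128 → 103 bp
Sorted largest to smallest: 103, 25 bp.

103, 25 bp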